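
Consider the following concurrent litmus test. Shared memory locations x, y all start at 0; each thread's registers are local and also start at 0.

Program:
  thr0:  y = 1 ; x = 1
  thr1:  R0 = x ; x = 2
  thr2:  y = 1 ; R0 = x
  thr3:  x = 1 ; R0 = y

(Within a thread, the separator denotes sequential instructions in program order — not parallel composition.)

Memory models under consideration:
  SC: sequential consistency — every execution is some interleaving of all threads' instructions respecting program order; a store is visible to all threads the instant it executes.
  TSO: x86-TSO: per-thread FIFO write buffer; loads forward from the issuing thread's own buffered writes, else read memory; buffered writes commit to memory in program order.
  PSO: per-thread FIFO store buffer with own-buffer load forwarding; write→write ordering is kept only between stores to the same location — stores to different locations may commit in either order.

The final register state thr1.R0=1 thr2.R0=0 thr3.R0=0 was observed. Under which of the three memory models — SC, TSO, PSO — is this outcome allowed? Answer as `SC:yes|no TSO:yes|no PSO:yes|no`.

outcome vector order: (thr1.R0,thr2.R0,thr3.R0)
under SC → 001, 010, 011, 020, 021, 101, 110, 111, 120, 121
under TSO → 000, 001, 010, 011, 020, 021, 100, 101, 110, 111, 120, 121
under PSO → 000, 001, 010, 011, 020, 021, 100, 101, 110, 111, 120, 121
target 100 ∈ {TSO,PSO}

SC:no TSO:yes PSO:yes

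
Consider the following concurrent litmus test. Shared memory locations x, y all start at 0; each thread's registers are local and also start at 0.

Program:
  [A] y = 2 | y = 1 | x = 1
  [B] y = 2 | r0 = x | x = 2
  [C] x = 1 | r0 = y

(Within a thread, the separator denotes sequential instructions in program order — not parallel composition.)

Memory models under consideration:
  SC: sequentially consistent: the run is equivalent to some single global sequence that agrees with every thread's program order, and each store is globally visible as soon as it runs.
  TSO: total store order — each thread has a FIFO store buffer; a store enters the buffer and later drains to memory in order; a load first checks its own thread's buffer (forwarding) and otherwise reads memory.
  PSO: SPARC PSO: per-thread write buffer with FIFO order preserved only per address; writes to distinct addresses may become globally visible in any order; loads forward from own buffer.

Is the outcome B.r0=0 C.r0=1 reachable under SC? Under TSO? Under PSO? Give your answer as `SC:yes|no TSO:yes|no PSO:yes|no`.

SC:yes TSO:yes PSO:yes

outcome vector order: (B.r0,C.r0)
SC (5): (0,1), (0,2), (1,0), (1,1), (1,2)
TSO (6): (0,0), (0,1), (0,2), (1,0), (1,1), (1,2)
PSO (6): (0,0), (0,1), (0,2), (1,0), (1,1), (1,2)
target (0,1) ∈ {SC,TSO,PSO}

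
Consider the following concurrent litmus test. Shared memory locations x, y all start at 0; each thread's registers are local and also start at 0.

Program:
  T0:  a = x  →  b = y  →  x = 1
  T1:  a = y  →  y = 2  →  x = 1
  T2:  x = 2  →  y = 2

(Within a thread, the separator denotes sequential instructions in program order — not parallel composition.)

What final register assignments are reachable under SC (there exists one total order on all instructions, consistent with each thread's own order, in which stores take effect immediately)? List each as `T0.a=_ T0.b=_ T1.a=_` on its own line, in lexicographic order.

outcome vector order: (T0.a,T0.b,T1.a)
|SC outcomes| = 10

T0.a=0 T0.b=0 T1.a=0
T0.a=0 T0.b=0 T1.a=2
T0.a=0 T0.b=2 T1.a=0
T0.a=0 T0.b=2 T1.a=2
T0.a=1 T0.b=2 T1.a=0
T0.a=1 T0.b=2 T1.a=2
T0.a=2 T0.b=0 T1.a=0
T0.a=2 T0.b=0 T1.a=2
T0.a=2 T0.b=2 T1.a=0
T0.a=2 T0.b=2 T1.a=2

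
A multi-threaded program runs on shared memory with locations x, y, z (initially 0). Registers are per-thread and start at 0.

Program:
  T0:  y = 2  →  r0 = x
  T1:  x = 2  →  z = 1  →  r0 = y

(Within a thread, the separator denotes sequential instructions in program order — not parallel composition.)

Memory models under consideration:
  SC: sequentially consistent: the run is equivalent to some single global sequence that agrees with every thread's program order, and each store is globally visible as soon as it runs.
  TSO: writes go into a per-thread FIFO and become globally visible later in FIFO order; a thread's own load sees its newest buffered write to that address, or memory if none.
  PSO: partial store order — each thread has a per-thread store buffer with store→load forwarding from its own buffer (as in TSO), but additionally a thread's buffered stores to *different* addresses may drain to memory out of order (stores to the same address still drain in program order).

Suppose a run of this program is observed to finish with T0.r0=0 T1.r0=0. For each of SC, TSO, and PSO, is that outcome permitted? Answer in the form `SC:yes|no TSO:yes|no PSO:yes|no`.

SC:no TSO:yes PSO:yes

outcome vector order: (T0.r0,T1.r0)
SC (3): 02; 20; 22
TSO (4): 00; 02; 20; 22
PSO (4): 00; 02; 20; 22
target 00 ∈ {TSO,PSO}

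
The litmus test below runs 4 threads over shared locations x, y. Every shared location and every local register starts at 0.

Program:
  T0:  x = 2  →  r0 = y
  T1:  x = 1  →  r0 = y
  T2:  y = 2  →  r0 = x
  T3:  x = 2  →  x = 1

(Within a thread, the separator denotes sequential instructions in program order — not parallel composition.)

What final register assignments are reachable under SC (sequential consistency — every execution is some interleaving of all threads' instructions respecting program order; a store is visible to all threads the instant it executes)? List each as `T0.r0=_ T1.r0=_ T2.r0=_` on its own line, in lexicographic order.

outcome vector order: (T0.r0,T1.r0,T2.r0)
|SC outcomes| = 9

T0.r0=0 T1.r0=0 T2.r0=1
T0.r0=0 T1.r0=0 T2.r0=2
T0.r0=0 T1.r0=2 T2.r0=1
T0.r0=0 T1.r0=2 T2.r0=2
T0.r0=2 T1.r0=0 T2.r0=1
T0.r0=2 T1.r0=0 T2.r0=2
T0.r0=2 T1.r0=2 T2.r0=0
T0.r0=2 T1.r0=2 T2.r0=1
T0.r0=2 T1.r0=2 T2.r0=2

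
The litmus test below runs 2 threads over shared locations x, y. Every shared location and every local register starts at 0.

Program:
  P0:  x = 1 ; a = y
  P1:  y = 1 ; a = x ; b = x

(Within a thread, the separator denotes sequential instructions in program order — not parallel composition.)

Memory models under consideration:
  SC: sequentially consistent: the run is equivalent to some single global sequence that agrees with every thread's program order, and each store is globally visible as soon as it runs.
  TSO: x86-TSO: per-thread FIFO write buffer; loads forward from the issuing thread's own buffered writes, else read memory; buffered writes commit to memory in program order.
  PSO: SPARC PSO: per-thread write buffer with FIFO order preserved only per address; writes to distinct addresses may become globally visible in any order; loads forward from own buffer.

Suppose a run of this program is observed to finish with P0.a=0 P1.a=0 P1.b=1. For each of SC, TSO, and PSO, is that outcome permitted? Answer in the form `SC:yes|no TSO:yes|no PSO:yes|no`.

outcome vector order: (P0.a,P1.a,P1.b)
under SC → <0 1 1>; <1 0 0>; <1 0 1>; <1 1 1>
under TSO → <0 0 0>; <0 0 1>; <0 1 1>; <1 0 0>; <1 0 1>; <1 1 1>
under PSO → <0 0 0>; <0 0 1>; <0 1 1>; <1 0 0>; <1 0 1>; <1 1 1>
target <0 0 1> ∈ {TSO,PSO}

SC:no TSO:yes PSO:yes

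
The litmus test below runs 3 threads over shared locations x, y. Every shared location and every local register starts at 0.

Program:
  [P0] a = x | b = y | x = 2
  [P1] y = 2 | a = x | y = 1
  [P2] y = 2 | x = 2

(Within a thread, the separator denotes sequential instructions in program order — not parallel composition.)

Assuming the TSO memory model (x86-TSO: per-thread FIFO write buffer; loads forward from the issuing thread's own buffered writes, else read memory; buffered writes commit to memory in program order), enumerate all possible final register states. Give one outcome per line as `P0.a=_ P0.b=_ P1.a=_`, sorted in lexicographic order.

P0.a=0 P0.b=0 P1.a=0
P0.a=0 P0.b=0 P1.a=2
P0.a=0 P0.b=1 P1.a=0
P0.a=0 P0.b=1 P1.a=2
P0.a=0 P0.b=2 P1.a=0
P0.a=0 P0.b=2 P1.a=2
P0.a=2 P0.b=1 P1.a=0
P0.a=2 P0.b=1 P1.a=2
P0.a=2 P0.b=2 P1.a=0
P0.a=2 P0.b=2 P1.a=2

outcome vector order: (P0.a,P0.b,P1.a)
|TSO outcomes| = 10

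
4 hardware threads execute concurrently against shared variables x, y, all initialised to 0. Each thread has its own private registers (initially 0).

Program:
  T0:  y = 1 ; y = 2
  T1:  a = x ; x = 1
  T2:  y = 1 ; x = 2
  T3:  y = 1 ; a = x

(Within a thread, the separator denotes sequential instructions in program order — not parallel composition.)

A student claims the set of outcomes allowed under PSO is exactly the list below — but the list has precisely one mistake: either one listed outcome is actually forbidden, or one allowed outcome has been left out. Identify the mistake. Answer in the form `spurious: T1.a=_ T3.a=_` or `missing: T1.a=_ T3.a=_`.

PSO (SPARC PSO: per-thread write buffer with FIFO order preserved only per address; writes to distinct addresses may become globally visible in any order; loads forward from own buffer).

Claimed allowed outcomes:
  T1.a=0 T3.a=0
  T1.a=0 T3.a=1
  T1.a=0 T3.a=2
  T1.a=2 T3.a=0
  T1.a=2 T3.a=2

outcome vector order: (T1.a,T3.a)
PSO (6): 0/0 0/1 0/2 2/0 2/1 2/2
PSO∖claimed = {2/1}

missing: T1.a=2 T3.a=1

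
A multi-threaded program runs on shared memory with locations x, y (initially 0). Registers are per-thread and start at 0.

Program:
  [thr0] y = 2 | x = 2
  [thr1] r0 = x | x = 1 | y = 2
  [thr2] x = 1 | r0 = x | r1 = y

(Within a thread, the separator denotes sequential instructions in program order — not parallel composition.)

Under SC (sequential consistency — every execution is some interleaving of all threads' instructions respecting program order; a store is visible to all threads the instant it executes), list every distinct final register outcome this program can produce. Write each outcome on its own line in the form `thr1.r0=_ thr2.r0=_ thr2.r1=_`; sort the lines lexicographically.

outcome vector order: (thr1.r0,thr2.r0,thr2.r1)
|SC outcomes| = 9

thr1.r0=0 thr2.r0=1 thr2.r1=0
thr1.r0=0 thr2.r0=1 thr2.r1=2
thr1.r0=0 thr2.r0=2 thr2.r1=2
thr1.r0=1 thr2.r0=1 thr2.r1=0
thr1.r0=1 thr2.r0=1 thr2.r1=2
thr1.r0=1 thr2.r0=2 thr2.r1=2
thr1.r0=2 thr2.r0=1 thr2.r1=0
thr1.r0=2 thr2.r0=1 thr2.r1=2
thr1.r0=2 thr2.r0=2 thr2.r1=2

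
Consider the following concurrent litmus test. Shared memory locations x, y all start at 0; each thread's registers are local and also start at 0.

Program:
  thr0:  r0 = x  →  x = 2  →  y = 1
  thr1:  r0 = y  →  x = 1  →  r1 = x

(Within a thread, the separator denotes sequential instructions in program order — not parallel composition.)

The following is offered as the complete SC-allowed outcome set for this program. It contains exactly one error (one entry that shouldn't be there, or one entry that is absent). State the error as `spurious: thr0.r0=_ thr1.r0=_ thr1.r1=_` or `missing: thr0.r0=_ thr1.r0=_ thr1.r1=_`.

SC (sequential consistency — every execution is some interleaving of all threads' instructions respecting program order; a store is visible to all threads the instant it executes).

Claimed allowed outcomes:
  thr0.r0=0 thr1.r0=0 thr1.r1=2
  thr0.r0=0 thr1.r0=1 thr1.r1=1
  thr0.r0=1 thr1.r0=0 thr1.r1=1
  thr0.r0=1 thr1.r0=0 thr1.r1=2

outcome vector order: (thr0.r0,thr1.r0,thr1.r1)
[SC] allowed = {0/0/1, 0/0/2, 0/1/1, 1/0/1, 1/0/2}
SC∖claimed = {0/0/1}

missing: thr0.r0=0 thr1.r0=0 thr1.r1=1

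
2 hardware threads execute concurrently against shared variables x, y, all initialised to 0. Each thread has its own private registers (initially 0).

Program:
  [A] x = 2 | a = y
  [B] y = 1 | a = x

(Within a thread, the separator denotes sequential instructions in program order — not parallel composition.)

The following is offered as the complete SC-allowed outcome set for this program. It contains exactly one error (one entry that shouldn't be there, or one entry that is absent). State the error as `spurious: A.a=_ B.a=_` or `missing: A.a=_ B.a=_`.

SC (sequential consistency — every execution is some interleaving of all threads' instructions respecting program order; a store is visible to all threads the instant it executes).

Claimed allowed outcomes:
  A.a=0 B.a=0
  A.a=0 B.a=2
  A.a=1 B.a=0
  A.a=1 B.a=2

outcome vector order: (A.a,B.a)
SC: 3 outcomes — {02 10 12}
claimed∖SC = {00}

spurious: A.a=0 B.a=0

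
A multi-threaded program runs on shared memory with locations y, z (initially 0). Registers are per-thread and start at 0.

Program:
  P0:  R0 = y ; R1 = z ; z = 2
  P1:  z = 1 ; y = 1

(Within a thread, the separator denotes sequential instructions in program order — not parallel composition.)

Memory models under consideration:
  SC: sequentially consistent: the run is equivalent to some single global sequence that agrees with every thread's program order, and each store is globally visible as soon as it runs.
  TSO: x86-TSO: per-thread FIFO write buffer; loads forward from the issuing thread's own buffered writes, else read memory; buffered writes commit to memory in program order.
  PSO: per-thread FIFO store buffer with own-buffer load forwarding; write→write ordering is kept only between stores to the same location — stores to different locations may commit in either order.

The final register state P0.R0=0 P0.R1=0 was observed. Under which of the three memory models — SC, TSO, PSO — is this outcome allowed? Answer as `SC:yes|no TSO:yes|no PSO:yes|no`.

SC:yes TSO:yes PSO:yes

outcome vector order: (P0.R0,P0.R1)
SC: 3 outcomes — {<0 0> <0 1> <1 1>}
TSO: 3 outcomes — {<0 0> <0 1> <1 1>}
PSO: 4 outcomes — {<0 0> <0 1> <1 0> <1 1>}
target <0 0> ∈ {SC,TSO,PSO}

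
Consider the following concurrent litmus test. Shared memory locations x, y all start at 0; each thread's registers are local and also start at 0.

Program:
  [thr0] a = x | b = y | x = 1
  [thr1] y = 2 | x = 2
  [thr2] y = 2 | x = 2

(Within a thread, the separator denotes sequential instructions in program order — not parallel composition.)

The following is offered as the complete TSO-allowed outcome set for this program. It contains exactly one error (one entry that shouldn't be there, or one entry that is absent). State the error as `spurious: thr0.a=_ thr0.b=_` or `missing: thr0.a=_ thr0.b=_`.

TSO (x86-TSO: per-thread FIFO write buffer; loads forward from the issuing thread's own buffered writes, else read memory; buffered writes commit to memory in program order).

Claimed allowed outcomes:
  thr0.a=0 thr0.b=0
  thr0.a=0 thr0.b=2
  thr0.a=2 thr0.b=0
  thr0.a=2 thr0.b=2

spurious: thr0.a=2 thr0.b=0

outcome vector order: (thr0.a,thr0.b)
under TSO → (0,0); (0,2); (2,2)
claimed∖TSO = {(2,0)}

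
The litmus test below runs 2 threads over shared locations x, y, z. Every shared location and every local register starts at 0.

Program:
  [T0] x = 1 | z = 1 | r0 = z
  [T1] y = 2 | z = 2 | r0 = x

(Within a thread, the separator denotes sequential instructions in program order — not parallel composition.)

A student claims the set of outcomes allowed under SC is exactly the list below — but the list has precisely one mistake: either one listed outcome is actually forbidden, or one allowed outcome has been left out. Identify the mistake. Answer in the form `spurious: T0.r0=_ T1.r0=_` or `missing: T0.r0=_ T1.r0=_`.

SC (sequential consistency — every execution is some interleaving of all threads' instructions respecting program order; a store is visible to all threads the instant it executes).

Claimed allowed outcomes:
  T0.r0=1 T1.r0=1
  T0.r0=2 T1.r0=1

outcome vector order: (T0.r0,T1.r0)
SC (3): <1 0> <1 1> <2 1>
SC∖claimed = {<1 0>}

missing: T0.r0=1 T1.r0=0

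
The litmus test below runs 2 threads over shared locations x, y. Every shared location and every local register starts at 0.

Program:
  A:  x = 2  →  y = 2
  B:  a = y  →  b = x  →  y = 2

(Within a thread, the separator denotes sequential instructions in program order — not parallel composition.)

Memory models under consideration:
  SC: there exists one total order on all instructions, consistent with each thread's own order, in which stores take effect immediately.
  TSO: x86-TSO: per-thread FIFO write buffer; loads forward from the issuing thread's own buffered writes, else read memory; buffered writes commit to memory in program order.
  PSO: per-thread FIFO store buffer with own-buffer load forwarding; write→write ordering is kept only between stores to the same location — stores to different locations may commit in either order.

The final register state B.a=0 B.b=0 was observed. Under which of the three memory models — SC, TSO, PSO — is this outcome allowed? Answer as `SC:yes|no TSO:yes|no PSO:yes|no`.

SC:yes TSO:yes PSO:yes

outcome vector order: (B.a,B.b)
under SC → <0 0>, <0 2>, <2 2>
under TSO → <0 0>, <0 2>, <2 2>
under PSO → <0 0>, <0 2>, <2 0>, <2 2>
target <0 0> ∈ {SC,TSO,PSO}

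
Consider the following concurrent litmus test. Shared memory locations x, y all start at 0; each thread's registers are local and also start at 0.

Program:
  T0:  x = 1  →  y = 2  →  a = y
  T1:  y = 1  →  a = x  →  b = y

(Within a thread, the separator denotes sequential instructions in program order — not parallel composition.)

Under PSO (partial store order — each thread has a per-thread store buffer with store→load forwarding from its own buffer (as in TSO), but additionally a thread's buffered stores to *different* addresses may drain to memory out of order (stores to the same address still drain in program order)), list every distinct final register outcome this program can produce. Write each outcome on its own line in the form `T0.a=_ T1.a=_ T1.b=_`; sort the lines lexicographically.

T0.a=1 T1.a=0 T1.b=1
T0.a=1 T1.a=1 T1.b=1
T0.a=2 T1.a=0 T1.b=1
T0.a=2 T1.a=0 T1.b=2
T0.a=2 T1.a=1 T1.b=1
T0.a=2 T1.a=1 T1.b=2

outcome vector order: (T0.a,T1.a,T1.b)
|PSO outcomes| = 6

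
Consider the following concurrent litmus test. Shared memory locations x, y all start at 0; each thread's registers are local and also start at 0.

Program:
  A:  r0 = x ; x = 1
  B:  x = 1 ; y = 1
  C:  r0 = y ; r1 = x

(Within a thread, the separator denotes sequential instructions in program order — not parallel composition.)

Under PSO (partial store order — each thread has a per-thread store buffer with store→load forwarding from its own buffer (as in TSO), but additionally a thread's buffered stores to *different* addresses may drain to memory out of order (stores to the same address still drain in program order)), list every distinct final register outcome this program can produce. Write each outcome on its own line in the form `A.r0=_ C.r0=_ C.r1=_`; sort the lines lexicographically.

outcome vector order: (A.r0,C.r0,C.r1)
|PSO outcomes| = 8

A.r0=0 C.r0=0 C.r1=0
A.r0=0 C.r0=0 C.r1=1
A.r0=0 C.r0=1 C.r1=0
A.r0=0 C.r0=1 C.r1=1
A.r0=1 C.r0=0 C.r1=0
A.r0=1 C.r0=0 C.r1=1
A.r0=1 C.r0=1 C.r1=0
A.r0=1 C.r0=1 C.r1=1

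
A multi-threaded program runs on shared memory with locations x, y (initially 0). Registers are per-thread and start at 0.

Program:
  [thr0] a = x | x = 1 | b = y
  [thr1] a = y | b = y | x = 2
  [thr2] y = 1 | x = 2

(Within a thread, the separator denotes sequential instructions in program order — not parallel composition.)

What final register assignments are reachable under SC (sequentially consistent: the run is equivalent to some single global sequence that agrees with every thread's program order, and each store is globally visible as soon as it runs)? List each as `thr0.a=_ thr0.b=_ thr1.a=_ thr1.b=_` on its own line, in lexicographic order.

outcome vector order: (thr0.a,thr0.b,thr1.a,thr1.b)
|SC outcomes| = 10

thr0.a=0 thr0.b=0 thr1.a=0 thr1.b=0
thr0.a=0 thr0.b=0 thr1.a=0 thr1.b=1
thr0.a=0 thr0.b=0 thr1.a=1 thr1.b=1
thr0.a=0 thr0.b=1 thr1.a=0 thr1.b=0
thr0.a=0 thr0.b=1 thr1.a=0 thr1.b=1
thr0.a=0 thr0.b=1 thr1.a=1 thr1.b=1
thr0.a=2 thr0.b=0 thr1.a=0 thr1.b=0
thr0.a=2 thr0.b=1 thr1.a=0 thr1.b=0
thr0.a=2 thr0.b=1 thr1.a=0 thr1.b=1
thr0.a=2 thr0.b=1 thr1.a=1 thr1.b=1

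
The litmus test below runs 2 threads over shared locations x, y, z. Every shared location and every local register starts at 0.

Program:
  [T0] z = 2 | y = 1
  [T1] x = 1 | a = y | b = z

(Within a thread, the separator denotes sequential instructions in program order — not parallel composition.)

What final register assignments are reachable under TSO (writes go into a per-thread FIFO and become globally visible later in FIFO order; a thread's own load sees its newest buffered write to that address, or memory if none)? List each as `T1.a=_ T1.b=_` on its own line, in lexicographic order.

T1.a=0 T1.b=0
T1.a=0 T1.b=2
T1.a=1 T1.b=2

outcome vector order: (T1.a,T1.b)
|TSO outcomes| = 3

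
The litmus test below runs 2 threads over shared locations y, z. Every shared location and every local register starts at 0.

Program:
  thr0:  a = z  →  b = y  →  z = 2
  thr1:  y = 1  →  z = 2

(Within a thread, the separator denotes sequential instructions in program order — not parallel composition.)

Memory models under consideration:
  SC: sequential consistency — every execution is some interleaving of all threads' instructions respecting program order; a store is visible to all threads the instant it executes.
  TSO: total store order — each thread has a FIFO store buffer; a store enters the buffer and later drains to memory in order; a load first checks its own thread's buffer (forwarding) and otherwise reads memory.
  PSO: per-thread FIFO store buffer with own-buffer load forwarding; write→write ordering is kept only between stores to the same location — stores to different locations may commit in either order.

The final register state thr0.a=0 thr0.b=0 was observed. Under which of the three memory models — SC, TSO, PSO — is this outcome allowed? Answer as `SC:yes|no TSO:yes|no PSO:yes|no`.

SC:yes TSO:yes PSO:yes

outcome vector order: (thr0.a,thr0.b)
SC (3): 00 01 21
TSO (3): 00 01 21
PSO (4): 00 01 20 21
target 00 ∈ {SC,TSO,PSO}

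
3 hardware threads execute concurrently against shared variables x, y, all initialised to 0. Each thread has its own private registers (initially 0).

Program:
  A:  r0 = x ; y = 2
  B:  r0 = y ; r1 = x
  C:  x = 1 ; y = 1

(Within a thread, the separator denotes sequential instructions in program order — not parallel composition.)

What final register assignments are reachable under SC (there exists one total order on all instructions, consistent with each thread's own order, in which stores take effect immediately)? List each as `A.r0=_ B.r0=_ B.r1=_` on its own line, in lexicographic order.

outcome vector order: (A.r0,B.r0,B.r1)
|SC outcomes| = 9

A.r0=0 B.r0=0 B.r1=0
A.r0=0 B.r0=0 B.r1=1
A.r0=0 B.r0=1 B.r1=1
A.r0=0 B.r0=2 B.r1=0
A.r0=0 B.r0=2 B.r1=1
A.r0=1 B.r0=0 B.r1=0
A.r0=1 B.r0=0 B.r1=1
A.r0=1 B.r0=1 B.r1=1
A.r0=1 B.r0=2 B.r1=1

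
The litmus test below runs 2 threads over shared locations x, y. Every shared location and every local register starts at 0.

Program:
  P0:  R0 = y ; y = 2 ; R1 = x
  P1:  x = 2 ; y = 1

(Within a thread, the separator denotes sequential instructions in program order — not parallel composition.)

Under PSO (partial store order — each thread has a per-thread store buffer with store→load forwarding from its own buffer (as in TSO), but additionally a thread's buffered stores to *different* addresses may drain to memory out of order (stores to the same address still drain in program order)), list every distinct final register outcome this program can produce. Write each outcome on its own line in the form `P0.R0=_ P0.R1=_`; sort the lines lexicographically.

P0.R0=0 P0.R1=0
P0.R0=0 P0.R1=2
P0.R0=1 P0.R1=0
P0.R0=1 P0.R1=2

outcome vector order: (P0.R0,P0.R1)
|PSO outcomes| = 4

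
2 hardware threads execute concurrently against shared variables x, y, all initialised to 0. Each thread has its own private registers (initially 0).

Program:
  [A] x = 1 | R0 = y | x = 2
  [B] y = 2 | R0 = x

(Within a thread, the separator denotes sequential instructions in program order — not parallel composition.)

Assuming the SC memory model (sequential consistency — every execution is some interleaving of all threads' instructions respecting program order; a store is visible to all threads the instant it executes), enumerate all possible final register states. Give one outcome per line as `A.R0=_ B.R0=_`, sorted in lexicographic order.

outcome vector order: (A.R0,B.R0)
|SC outcomes| = 5

A.R0=0 B.R0=1
A.R0=0 B.R0=2
A.R0=2 B.R0=0
A.R0=2 B.R0=1
A.R0=2 B.R0=2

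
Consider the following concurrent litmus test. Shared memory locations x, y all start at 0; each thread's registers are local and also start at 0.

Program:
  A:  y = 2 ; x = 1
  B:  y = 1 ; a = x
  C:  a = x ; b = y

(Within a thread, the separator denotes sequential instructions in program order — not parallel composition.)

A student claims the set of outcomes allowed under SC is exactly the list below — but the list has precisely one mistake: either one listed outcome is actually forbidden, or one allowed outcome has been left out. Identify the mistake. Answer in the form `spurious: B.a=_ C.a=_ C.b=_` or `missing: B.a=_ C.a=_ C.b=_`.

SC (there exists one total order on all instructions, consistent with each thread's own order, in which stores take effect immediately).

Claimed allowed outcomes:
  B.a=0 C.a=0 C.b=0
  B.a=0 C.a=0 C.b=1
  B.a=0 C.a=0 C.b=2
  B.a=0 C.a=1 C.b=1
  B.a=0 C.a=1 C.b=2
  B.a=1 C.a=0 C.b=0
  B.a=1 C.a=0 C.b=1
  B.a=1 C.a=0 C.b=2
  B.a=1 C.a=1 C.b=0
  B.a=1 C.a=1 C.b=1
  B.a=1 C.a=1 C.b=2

outcome vector order: (B.a,C.a,C.b)
[SC] allowed = {<0 0 0> <0 0 1> <0 0 2> <0 1 1> <0 1 2> <1 0 0> <1 0 1> <1 0 2> <1 1 1> <1 1 2>}
claimed∖SC = {<1 1 0>}

spurious: B.a=1 C.a=1 C.b=0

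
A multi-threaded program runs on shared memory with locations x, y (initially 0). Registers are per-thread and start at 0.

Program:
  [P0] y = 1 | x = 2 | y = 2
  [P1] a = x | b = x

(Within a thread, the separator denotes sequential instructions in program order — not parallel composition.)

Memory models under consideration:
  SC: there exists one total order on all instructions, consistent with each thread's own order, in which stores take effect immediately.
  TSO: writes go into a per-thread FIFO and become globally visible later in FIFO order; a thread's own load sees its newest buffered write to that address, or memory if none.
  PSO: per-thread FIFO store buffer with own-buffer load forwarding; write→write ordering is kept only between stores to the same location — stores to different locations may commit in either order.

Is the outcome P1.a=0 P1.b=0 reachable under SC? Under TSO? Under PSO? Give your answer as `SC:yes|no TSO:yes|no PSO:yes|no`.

SC:yes TSO:yes PSO:yes

outcome vector order: (P1.a,P1.b)
under SC → (0,0); (0,2); (2,2)
under TSO → (0,0); (0,2); (2,2)
under PSO → (0,0); (0,2); (2,2)
target (0,0) ∈ {SC,TSO,PSO}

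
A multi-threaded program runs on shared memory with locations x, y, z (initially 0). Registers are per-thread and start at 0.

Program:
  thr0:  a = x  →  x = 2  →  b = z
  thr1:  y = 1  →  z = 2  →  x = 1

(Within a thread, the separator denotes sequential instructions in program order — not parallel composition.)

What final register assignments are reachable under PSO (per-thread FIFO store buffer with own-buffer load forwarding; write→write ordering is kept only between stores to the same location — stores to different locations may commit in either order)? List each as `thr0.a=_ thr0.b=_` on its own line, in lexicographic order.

outcome vector order: (thr0.a,thr0.b)
|PSO outcomes| = 4

thr0.a=0 thr0.b=0
thr0.a=0 thr0.b=2
thr0.a=1 thr0.b=0
thr0.a=1 thr0.b=2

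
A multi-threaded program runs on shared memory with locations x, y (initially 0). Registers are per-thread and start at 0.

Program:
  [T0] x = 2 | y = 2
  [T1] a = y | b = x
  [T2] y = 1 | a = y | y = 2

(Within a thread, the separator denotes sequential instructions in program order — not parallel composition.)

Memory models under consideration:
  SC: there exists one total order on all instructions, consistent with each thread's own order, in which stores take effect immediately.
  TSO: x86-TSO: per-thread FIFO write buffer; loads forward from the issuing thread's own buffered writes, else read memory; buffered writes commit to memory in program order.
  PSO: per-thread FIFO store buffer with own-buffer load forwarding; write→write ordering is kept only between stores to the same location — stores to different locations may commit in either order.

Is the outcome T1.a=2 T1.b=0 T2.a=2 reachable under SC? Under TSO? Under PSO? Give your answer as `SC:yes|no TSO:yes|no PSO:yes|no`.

outcome vector order: (T1.a,T1.b,T2.a)
under SC → <0 0 1> <0 0 2> <0 2 1> <0 2 2> <1 0 1> <1 0 2> <1 2 1> <1 2 2> <2 0 1> <2 2 1> <2 2 2>
under TSO → <0 0 1> <0 0 2> <0 2 1> <0 2 2> <1 0 1> <1 0 2> <1 2 1> <1 2 2> <2 0 1> <2 2 1> <2 2 2>
under PSO → <0 0 1> <0 0 2> <0 2 1> <0 2 2> <1 0 1> <1 0 2> <1 2 1> <1 2 2> <2 0 1> <2 0 2> <2 2 1> <2 2 2>
target <2 0 2> ∈ {PSO}

SC:no TSO:no PSO:yes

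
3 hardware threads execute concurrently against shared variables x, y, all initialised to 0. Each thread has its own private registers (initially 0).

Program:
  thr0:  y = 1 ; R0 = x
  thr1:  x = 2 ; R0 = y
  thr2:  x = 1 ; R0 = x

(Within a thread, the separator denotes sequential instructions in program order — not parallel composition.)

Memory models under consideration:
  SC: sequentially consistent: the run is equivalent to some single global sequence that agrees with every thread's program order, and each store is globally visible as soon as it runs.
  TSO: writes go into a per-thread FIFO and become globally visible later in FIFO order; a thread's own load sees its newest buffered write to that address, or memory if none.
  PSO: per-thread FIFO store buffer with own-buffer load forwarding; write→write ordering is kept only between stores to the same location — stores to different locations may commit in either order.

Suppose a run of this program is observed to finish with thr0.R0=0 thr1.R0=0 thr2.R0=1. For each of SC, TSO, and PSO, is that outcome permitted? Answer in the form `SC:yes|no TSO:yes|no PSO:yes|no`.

outcome vector order: (thr0.R0,thr1.R0,thr2.R0)
SC: 9 outcomes — {(0,1,1), (0,1,2), (1,0,1), (1,1,1), (1,1,2), (2,0,1), (2,0,2), (2,1,1), (2,1,2)}
TSO: 12 outcomes — {(0,0,1), (0,0,2), (0,1,1), (0,1,2), (1,0,1), (1,0,2), (1,1,1), (1,1,2), (2,0,1), (2,0,2), (2,1,1), (2,1,2)}
PSO: 12 outcomes — {(0,0,1), (0,0,2), (0,1,1), (0,1,2), (1,0,1), (1,0,2), (1,1,1), (1,1,2), (2,0,1), (2,0,2), (2,1,1), (2,1,2)}
target (0,0,1) ∈ {TSO,PSO}

SC:no TSO:yes PSO:yes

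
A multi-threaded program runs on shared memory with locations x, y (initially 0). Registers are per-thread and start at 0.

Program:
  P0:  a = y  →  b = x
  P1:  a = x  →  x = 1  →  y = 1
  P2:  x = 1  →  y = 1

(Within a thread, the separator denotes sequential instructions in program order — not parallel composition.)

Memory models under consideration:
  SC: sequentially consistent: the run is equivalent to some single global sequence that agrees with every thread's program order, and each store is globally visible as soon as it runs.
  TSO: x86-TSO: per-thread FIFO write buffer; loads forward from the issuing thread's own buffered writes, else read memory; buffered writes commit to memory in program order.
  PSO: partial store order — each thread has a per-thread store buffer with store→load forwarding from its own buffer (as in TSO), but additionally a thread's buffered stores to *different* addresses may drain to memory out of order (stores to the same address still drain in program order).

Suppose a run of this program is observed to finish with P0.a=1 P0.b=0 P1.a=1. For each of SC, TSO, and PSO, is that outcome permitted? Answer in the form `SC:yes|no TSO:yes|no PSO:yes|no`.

SC:no TSO:no PSO:yes

outcome vector order: (P0.a,P0.b,P1.a)
under SC → (0,0,0), (0,0,1), (0,1,0), (0,1,1), (1,1,0), (1,1,1)
under TSO → (0,0,0), (0,0,1), (0,1,0), (0,1,1), (1,1,0), (1,1,1)
under PSO → (0,0,0), (0,0,1), (0,1,0), (0,1,1), (1,0,0), (1,0,1), (1,1,0), (1,1,1)
target (1,0,1) ∈ {PSO}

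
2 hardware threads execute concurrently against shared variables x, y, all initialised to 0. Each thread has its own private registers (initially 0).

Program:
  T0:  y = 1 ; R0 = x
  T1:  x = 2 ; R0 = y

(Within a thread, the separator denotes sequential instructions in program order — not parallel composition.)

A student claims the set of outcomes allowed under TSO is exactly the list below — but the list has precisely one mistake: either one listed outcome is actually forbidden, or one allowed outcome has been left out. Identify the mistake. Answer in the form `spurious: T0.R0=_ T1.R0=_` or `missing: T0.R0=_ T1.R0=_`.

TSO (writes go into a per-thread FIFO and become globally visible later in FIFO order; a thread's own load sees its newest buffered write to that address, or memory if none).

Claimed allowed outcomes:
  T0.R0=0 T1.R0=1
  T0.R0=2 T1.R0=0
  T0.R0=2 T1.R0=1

missing: T0.R0=0 T1.R0=0

outcome vector order: (T0.R0,T1.R0)
[TSO] allowed = {00 01 20 21}
TSO∖claimed = {00}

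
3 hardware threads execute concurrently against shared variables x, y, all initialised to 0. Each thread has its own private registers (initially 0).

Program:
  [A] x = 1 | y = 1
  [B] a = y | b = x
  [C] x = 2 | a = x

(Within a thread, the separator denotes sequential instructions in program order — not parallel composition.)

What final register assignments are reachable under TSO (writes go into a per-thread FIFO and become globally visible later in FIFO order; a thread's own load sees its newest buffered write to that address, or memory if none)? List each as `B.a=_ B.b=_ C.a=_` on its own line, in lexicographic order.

B.a=0 B.b=0 C.a=1
B.a=0 B.b=0 C.a=2
B.a=0 B.b=1 C.a=1
B.a=0 B.b=1 C.a=2
B.a=0 B.b=2 C.a=1
B.a=0 B.b=2 C.a=2
B.a=1 B.b=1 C.a=1
B.a=1 B.b=1 C.a=2
B.a=1 B.b=2 C.a=2

outcome vector order: (B.a,B.b,C.a)
|TSO outcomes| = 9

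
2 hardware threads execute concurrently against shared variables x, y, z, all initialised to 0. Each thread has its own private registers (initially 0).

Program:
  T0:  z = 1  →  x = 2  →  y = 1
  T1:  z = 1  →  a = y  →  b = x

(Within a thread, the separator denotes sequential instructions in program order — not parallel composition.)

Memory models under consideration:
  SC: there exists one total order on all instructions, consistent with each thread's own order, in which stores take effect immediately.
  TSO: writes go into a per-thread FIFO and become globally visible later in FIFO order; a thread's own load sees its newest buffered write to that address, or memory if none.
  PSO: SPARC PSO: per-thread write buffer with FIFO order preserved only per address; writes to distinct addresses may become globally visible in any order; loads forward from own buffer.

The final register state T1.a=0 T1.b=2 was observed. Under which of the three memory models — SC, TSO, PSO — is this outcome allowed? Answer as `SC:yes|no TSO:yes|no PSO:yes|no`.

SC:yes TSO:yes PSO:yes

outcome vector order: (T1.a,T1.b)
SC: 3 outcomes — {<0 0> <0 2> <1 2>}
TSO: 3 outcomes — {<0 0> <0 2> <1 2>}
PSO: 4 outcomes — {<0 0> <0 2> <1 0> <1 2>}
target <0 2> ∈ {SC,TSO,PSO}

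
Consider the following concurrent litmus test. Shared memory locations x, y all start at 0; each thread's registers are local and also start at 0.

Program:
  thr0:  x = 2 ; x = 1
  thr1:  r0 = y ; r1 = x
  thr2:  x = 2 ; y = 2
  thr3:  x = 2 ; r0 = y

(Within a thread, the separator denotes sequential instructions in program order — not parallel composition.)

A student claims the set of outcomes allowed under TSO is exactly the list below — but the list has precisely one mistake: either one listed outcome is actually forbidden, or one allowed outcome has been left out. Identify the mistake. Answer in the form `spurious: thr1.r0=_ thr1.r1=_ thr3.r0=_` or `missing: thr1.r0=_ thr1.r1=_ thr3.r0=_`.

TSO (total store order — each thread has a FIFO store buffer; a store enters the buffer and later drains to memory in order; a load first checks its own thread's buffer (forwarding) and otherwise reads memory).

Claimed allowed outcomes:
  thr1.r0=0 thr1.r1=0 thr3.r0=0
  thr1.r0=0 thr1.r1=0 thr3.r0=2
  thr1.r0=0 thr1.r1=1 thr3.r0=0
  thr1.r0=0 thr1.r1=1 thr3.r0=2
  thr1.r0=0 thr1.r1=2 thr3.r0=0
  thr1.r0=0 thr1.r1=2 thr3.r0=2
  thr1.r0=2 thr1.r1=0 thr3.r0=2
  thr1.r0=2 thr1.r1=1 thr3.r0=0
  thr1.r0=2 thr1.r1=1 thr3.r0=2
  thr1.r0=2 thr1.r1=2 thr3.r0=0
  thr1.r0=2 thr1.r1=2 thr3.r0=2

spurious: thr1.r0=2 thr1.r1=0 thr3.r0=2

outcome vector order: (thr1.r0,thr1.r1,thr3.r0)
under TSO → (0,0,0) (0,0,2) (0,1,0) (0,1,2) (0,2,0) (0,2,2) (2,1,0) (2,1,2) (2,2,0) (2,2,2)
claimed∖TSO = {(2,0,2)}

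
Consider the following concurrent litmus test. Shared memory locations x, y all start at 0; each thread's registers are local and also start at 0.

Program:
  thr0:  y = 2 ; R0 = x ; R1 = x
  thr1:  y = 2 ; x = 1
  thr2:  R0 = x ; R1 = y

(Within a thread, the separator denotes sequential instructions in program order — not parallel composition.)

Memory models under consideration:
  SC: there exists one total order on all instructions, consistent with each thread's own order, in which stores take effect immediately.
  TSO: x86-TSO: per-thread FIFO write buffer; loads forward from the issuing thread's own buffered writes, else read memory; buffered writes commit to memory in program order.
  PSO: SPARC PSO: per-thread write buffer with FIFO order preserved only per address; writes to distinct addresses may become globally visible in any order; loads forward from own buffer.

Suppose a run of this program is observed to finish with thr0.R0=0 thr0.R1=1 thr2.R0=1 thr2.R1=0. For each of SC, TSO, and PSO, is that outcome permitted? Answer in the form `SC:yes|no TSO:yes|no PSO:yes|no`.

SC:no TSO:no PSO:yes

outcome vector order: (thr0.R0,thr0.R1,thr2.R0,thr2.R1)
under SC → 0000 0002 0012 0100 0102 0112 1100 1102 1112
under TSO → 0000 0002 0012 0100 0102 0112 1100 1102 1112
under PSO → 0000 0002 0010 0012 0100 0102 0110 0112 1100 1102 1110 1112
target 0110 ∈ {PSO}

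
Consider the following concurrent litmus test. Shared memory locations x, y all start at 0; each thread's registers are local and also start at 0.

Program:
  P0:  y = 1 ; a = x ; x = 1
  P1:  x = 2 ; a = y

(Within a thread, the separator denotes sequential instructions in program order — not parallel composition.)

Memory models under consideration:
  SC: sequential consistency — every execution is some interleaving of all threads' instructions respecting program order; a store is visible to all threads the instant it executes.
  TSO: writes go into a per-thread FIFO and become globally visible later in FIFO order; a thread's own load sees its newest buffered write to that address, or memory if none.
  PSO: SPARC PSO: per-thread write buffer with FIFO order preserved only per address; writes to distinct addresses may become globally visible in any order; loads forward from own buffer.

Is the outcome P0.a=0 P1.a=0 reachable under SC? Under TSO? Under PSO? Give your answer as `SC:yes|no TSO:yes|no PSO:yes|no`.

SC:no TSO:yes PSO:yes

outcome vector order: (P0.a,P1.a)
SC (3): (0,1), (2,0), (2,1)
TSO (4): (0,0), (0,1), (2,0), (2,1)
PSO (4): (0,0), (0,1), (2,0), (2,1)
target (0,0) ∈ {TSO,PSO}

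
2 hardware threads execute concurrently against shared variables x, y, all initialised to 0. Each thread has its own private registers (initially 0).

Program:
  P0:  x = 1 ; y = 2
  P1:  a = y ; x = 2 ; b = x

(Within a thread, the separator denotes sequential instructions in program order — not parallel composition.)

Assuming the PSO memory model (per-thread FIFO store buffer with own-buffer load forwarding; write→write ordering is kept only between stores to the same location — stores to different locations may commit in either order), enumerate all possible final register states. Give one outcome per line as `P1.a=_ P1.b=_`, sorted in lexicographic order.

P1.a=0 P1.b=1
P1.a=0 P1.b=2
P1.a=2 P1.b=1
P1.a=2 P1.b=2

outcome vector order: (P1.a,P1.b)
|PSO outcomes| = 4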